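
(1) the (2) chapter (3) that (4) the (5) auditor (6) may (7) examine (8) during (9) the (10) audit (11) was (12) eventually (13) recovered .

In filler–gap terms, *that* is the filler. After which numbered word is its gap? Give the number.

The filler 'that' is interpreted as the direct object of 'examine'. Wh-movement fronts it, leaving a gap right after 'examine':
The chapter that the auditor may examine ___ during the audit was eventually recovered.
'examine' is word 7.

7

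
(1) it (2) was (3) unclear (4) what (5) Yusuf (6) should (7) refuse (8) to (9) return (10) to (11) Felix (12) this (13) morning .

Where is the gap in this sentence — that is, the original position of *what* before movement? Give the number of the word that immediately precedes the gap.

9

Underlying clause: Yusuf should refuse to return what to Felix this morning.
The filler 'what' is interpreted as the direct object of 'return'. Fronting leaves a gap immediately after 'return':
It was unclear what Yusuf should refuse to return ___ to Felix this morning.
'return' is word 9.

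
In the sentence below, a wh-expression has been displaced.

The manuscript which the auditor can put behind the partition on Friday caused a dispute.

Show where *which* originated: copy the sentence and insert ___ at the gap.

The manuscript which the auditor can put ___ behind the partition on Friday caused a dispute.

The filler 'which' is interpreted as the direct object of 'put'. The gap is right after 'put'.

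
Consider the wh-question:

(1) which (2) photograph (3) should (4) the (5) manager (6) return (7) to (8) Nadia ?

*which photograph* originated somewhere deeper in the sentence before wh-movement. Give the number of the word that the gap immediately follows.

Before movement: The manager should return which photograph to Nadia.
'which photograph' functions as the direct object of 'return'. It moves to the left edge, and the trace sits right after 'return':
Which photograph should the manager return ___ to Nadia?
'return' is word 6.

6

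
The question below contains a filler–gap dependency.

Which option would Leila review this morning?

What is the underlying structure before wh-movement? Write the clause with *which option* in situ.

Leila would review which option this morning.

'which option' functions as the direct object of 'review'. Fronting leaves a gap immediately after 'review':
Which option would Leila review ___ this morning?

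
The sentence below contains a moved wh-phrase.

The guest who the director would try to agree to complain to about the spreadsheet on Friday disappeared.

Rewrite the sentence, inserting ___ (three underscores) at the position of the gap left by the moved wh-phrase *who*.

The guest who the director would try to agree to complain to ___ about the spreadsheet on Friday disappeared.

'who' is the object of the preposition 'to'. The gap is right after 'to'.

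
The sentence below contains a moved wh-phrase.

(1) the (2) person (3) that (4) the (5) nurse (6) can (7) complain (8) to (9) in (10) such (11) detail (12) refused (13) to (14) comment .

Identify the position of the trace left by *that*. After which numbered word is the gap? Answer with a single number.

'that' is the object of the preposition 'to'. Wh-movement fronts it, leaving a gap right after 'to':
The person that the nurse can complain to ___ in such detail refused to comment.
'to' is word 8.

8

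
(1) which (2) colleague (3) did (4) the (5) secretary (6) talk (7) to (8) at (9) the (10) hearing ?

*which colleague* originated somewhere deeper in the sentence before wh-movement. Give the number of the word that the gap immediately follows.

7

Underlying clause: The secretary did talk to which colleague at the hearing.
'which colleague' is the object of the preposition 'to'. It moves to the left edge, and the trace sits right after 'to':
Which colleague did the secretary talk to ___ at the hearing?
'to' is word 7.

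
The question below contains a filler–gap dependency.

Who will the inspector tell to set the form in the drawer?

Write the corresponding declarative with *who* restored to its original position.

The inspector will tell who to set the form in the drawer.

'who' is the direct object of 'tell'. Fronting leaves a gap immediately after 'tell':
Who will the inspector tell ___ to set the form in the drawer?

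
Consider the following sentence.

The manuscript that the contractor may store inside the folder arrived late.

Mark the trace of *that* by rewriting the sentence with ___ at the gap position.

The manuscript that the contractor may store ___ inside the folder arrived late.

'that' is the direct object of 'store'. The gap is right after 'store'.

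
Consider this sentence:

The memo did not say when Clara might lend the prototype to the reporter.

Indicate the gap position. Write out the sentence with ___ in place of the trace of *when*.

Underlying clause: Clara might lend the prototype to the reporter when.
'when' is the temporal adjunct. The gap is right after 'reporter'.

The memo did not say when Clara might lend the prototype to the reporter ___.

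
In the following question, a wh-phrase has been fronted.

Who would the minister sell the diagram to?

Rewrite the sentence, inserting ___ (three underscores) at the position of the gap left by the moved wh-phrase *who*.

Who would the minister sell the diagram to ___?

Before movement: The minister would sell the diagram to who.
The filler 'who' is interpreted as the object of the preposition 'to' (recipient of 'sell'). The gap is right after 'to'.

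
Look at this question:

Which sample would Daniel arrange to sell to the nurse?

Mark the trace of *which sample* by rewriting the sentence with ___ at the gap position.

Before movement: Daniel would arrange to sell which sample to the nurse.
'which sample' functions as the direct object of 'sell'. The gap is right after 'sell'.

Which sample would Daniel arrange to sell ___ to the nurse?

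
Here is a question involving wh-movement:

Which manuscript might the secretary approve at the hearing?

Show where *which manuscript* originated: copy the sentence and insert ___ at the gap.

Which manuscript might the secretary approve ___ at the hearing?

In situ: The secretary might approve which manuscript at the hearing.
'which manuscript' functions as the direct object of 'approve'. The gap is right after 'approve'.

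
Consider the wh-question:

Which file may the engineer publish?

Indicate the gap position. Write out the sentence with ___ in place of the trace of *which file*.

Which file may the engineer publish ___?

Before movement: The engineer may publish which file.
'which file' is the direct object of 'publish'. The gap is right after 'publish'.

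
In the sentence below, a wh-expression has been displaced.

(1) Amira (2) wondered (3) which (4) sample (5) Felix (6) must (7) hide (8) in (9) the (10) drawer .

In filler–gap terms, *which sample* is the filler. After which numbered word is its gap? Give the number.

7

Before movement: Felix must hide which sample in the drawer.
'which sample' is the direct object of 'hide'. It moves to the left edge, and the trace sits right after 'hide':
Amira wondered which sample Felix must hide ___ in the drawer.
'hide' is word 7.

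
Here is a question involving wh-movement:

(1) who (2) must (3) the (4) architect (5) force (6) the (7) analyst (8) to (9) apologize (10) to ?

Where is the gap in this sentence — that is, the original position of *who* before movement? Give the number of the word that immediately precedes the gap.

Underlying clause: The architect must force the analyst to apologize to who.
'who' functions as the object of the preposition 'to'. It moves to the left edge, and the trace sits right after 'to':
Who must the architect force the analyst to apologize to ___?
'to' is word 10.

10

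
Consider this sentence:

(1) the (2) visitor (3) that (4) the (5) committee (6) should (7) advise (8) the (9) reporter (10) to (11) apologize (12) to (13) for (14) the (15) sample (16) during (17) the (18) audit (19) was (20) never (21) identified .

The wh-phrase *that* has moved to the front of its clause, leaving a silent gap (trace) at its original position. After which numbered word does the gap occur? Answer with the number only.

'that' is the object of the preposition 'to'. Wh-movement fronts it, leaving a gap right after 'to':
The visitor that the committee should advise the reporter to apologize to ___ for the sample during the audit was never identified.
'to' is word 12.

12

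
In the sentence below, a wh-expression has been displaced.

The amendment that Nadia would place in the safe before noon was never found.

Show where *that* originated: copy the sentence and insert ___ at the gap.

The amendment that Nadia would place ___ in the safe before noon was never found.

The filler 'that' is interpreted as the direct object of 'place'. The gap is right after 'place'.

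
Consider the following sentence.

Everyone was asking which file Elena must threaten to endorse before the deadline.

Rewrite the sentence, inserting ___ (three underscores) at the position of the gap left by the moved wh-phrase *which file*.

Everyone was asking which file Elena must threaten to endorse ___ before the deadline.

Pre-movement form: Elena must threaten to endorse which file before the deadline.
'which file' functions as the direct object of 'endorse'. The gap is right after 'endorse'.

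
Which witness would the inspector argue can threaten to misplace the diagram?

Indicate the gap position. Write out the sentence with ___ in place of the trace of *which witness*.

Before movement: The inspector would argue which witness can threaten to misplace the diagram.
'which witness' is the subject of the clause embedded under 'argue'. The gap is right after 'argue'.

Which witness would the inspector argue ___ can threaten to misplace the diagram?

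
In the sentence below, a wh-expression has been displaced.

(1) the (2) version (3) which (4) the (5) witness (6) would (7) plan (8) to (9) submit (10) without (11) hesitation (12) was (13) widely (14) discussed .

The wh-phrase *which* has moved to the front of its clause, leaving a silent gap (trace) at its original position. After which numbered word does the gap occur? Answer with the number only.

9

'which' is the direct object of 'submit'. Wh-movement fronts it, leaving a gap right after 'submit':
The version which the witness would plan to submit ___ without hesitation was widely discussed.
'submit' is word 9.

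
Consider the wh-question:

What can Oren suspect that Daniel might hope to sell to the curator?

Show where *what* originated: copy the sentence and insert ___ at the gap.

What can Oren suspect that Daniel might hope to sell ___ to the curator?

In situ: Oren can suspect that Daniel might hope to sell what to the curator.
The filler 'what' is interpreted as the direct object of 'sell'. The gap is right after 'sell'.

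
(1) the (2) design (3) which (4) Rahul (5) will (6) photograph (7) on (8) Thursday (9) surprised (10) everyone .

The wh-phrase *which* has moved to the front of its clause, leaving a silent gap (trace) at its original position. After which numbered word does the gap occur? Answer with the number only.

'which' is the direct object of 'photograph'. Fronting leaves a gap immediately after 'photograph':
The design which Rahul will photograph ___ on Thursday surprised everyone.
'photograph' is word 6.

6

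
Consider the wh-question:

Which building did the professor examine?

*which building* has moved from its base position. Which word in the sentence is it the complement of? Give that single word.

examine

Pre-movement form: The professor did examine which building.
The filler 'which building' is interpreted as the direct object of 'examine'. Fronting leaves a gap immediately after 'examine':
Which building did the professor examine ___?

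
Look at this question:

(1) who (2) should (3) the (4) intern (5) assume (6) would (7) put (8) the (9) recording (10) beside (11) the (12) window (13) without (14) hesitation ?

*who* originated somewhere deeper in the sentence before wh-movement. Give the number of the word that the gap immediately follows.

In situ: The intern should assume who would put the recording beside the window without hesitation.
The filler 'who' is interpreted as the subject of the clause embedded under 'assume'. Fronting leaves a gap immediately after 'assume':
Who should the intern assume ___ would put the recording beside the window without hesitation?
'assume' is word 5.

5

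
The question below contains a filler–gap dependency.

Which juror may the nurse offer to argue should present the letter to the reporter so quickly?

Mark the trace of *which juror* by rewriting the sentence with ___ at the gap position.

Which juror may the nurse offer to argue ___ should present the letter to the reporter so quickly?

Underlying clause: The nurse may offer to argue which juror should present the letter to the reporter so quickly.
'which juror' is the subject of the clause embedded under 'argue'. The gap is right after 'argue'.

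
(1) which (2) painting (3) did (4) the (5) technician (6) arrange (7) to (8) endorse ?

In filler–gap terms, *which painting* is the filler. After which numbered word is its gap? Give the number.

Pre-movement form: The technician did arrange to endorse which painting.
'which painting' is the direct object of 'endorse'. It moves to the left edge, and the trace sits right after 'endorse':
Which painting did the technician arrange to endorse ___?
'endorse' is word 8.

8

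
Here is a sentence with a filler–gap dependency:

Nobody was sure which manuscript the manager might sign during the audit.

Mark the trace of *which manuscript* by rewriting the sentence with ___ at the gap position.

Nobody was sure which manuscript the manager might sign ___ during the audit.

Pre-movement form: The manager might sign which manuscript during the audit.
'which manuscript' functions as the direct object of 'sign'. The gap is right after 'sign'.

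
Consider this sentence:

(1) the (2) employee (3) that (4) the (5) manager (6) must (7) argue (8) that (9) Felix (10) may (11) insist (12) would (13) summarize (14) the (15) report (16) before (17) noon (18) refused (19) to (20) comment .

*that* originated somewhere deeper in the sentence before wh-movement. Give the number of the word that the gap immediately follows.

11

'that' functions as the subject of the clause embedded under 'insist'. Fronting leaves a gap immediately after 'insist':
The employee that the manager must argue that Felix may insist ___ would summarize the report before noon refused to comment.
'insist' is word 11.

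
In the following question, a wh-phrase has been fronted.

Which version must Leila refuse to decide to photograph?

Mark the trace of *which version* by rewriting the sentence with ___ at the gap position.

Which version must Leila refuse to decide to photograph ___?

Underlying clause: Leila must refuse to decide to photograph which version.
'which version' is the direct object of 'photograph'. The gap is right after 'photograph'.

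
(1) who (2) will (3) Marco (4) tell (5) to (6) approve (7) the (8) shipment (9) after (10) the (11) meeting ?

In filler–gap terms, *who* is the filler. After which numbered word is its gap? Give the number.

4

In situ: Marco will tell who to approve the shipment after the meeting.
The filler 'who' is interpreted as the direct object of 'tell'. Wh-movement fronts it, leaving a gap right after 'tell':
Who will Marco tell ___ to approve the shipment after the meeting?
'tell' is word 4.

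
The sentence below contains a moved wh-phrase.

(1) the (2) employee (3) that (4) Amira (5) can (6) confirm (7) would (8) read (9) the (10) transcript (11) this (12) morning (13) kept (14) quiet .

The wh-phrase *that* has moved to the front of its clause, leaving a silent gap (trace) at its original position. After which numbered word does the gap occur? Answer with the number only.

6

'that' is the subject of the clause embedded under 'confirm'. Fronting leaves a gap immediately after 'confirm':
The employee that Amira can confirm ___ would read the transcript this morning kept quiet.
'confirm' is word 6.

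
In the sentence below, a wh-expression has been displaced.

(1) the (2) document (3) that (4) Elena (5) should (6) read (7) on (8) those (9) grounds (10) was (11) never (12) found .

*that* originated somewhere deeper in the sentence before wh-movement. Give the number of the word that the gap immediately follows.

'that' is the direct object of 'read'. It moves to the left edge, and the trace sits right after 'read':
The document that Elena should read ___ on those grounds was never found.
'read' is word 6.

6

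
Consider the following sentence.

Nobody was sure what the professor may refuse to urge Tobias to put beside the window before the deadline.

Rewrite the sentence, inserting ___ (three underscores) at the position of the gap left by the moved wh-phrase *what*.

Nobody was sure what the professor may refuse to urge Tobias to put ___ beside the window before the deadline.

Before movement: The professor may refuse to urge Tobias to put what beside the window before the deadline.
The filler 'what' is interpreted as the direct object of 'put'. The gap is right after 'put'.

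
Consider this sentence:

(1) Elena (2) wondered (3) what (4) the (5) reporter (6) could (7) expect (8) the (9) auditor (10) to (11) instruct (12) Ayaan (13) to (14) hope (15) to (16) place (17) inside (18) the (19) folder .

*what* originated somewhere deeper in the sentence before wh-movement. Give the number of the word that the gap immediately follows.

Before movement: The reporter could expect the auditor to instruct Ayaan to hope to place what inside the folder.
'what' functions as the direct object of 'place'. Wh-movement fronts it, leaving a gap right after 'place':
Elena wondered what the reporter could expect the auditor to instruct Ayaan to hope to place ___ inside the folder.
'place' is word 16.

16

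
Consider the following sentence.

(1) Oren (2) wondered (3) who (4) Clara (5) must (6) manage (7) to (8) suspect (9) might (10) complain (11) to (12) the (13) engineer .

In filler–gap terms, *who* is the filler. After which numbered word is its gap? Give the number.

Before movement: Clara must manage to suspect who might complain to the engineer.
'who' functions as the subject of the clause embedded under 'suspect'. Fronting leaves a gap immediately after 'suspect':
Oren wondered who Clara must manage to suspect ___ might complain to the engineer.
'suspect' is word 8.

8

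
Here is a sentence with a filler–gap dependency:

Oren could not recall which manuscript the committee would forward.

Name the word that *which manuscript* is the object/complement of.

Pre-movement form: The committee would forward which manuscript.
'which manuscript' functions as the direct object of 'forward'. It moves to the left edge, and the trace sits right after 'forward':
Oren could not recall which manuscript the committee would forward ___.

forward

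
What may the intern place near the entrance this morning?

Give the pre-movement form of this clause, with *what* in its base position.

The intern may place what near the entrance this morning.

The filler 'what' is interpreted as the direct object of 'place'. Wh-movement fronts it, leaving a gap right after 'place':
What may the intern place ___ near the entrance this morning?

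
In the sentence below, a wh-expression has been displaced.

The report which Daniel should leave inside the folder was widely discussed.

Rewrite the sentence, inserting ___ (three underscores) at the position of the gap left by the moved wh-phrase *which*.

The report which Daniel should leave ___ inside the folder was widely discussed.

'which' is the direct object of 'leave'. The gap is right after 'leave'.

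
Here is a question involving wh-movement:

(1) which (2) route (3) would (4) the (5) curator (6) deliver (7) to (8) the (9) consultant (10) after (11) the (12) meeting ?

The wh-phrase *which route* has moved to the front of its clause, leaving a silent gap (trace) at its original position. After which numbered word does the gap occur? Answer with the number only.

Underlying clause: The curator would deliver which route to the consultant after the meeting.
'which route' functions as the direct object of 'deliver'. Fronting leaves a gap immediately after 'deliver':
Which route would the curator deliver ___ to the consultant after the meeting?
'deliver' is word 6.

6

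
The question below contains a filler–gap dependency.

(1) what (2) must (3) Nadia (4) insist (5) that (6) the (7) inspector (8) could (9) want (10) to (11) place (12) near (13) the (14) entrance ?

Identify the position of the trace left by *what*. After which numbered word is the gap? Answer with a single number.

11

Pre-movement form: Nadia must insist that the inspector could want to place what near the entrance.
'what' functions as the direct object of 'place'. It moves to the left edge, and the trace sits right after 'place':
What must Nadia insist that the inspector could want to place ___ near the entrance?
'place' is word 11.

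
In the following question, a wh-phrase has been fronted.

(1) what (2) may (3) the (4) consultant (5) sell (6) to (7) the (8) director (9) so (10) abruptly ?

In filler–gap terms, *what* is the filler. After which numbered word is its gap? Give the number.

5

Pre-movement form: The consultant may sell what to the director so abruptly.
The filler 'what' is interpreted as the direct object of 'sell'. Wh-movement fronts it, leaving a gap right after 'sell':
What may the consultant sell ___ to the director so abruptly?
'sell' is word 5.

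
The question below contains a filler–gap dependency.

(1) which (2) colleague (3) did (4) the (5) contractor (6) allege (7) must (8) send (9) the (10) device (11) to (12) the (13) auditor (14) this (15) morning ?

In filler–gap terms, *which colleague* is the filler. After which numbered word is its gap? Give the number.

6

Before movement: The contractor did allege which colleague must send the device to the auditor this morning.
'which colleague' functions as the subject of the clause embedded under 'allege'. Wh-movement fronts it, leaving a gap right after 'allege':
Which colleague did the contractor allege ___ must send the device to the auditor this morning?
'allege' is word 6.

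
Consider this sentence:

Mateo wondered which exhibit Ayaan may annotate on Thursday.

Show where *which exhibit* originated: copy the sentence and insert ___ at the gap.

Mateo wondered which exhibit Ayaan may annotate ___ on Thursday.

Before movement: Ayaan may annotate which exhibit on Thursday.
'which exhibit' functions as the direct object of 'annotate'. The gap is right after 'annotate'.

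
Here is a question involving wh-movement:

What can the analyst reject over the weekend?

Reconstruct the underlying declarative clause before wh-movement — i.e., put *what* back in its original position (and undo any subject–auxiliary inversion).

'what' functions as the direct object of 'reject'. Wh-movement fronts it, leaving a gap right after 'reject':
What can the analyst reject ___ over the weekend?

The analyst can reject what over the weekend.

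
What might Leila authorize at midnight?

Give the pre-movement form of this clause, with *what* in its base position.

Leila might authorize what at midnight.

'what' is the direct object of 'authorize'. Fronting leaves a gap immediately after 'authorize':
What might Leila authorize ___ at midnight?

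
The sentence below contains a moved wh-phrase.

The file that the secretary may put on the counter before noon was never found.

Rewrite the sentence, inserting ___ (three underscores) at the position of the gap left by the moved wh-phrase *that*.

The filler 'that' is interpreted as the direct object of 'put'. The gap is right after 'put'.

The file that the secretary may put ___ on the counter before noon was never found.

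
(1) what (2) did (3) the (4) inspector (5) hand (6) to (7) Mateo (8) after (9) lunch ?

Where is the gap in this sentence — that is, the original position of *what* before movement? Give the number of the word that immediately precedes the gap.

5

In situ: The inspector did hand what to Mateo after lunch.
'what' is the direct object of 'hand'. It moves to the left edge, and the trace sits right after 'hand':
What did the inspector hand ___ to Mateo after lunch?
'hand' is word 5.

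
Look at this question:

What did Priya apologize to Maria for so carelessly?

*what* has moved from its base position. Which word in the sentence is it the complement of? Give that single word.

In situ: Priya did apologize to Maria for what so carelessly.
'what' is the object of the preposition 'for'. Fronting leaves a gap immediately after 'for':
What did Priya apologize to Maria for ___ so carelessly?

for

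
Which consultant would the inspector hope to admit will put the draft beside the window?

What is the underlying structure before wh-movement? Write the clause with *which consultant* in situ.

'which consultant' is the subject of the clause embedded under 'admit'. It moves to the left edge, and the trace sits right after 'admit':
Which consultant would the inspector hope to admit ___ will put the draft beside the window?

The inspector would hope to admit which consultant will put the draft beside the window.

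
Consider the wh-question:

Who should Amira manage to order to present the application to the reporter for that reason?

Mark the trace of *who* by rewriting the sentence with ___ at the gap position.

Underlying clause: Amira should manage to order who to present the application to the reporter for that reason.
'who' is the direct object of 'order'. The gap is right after 'order'.

Who should Amira manage to order ___ to present the application to the reporter for that reason?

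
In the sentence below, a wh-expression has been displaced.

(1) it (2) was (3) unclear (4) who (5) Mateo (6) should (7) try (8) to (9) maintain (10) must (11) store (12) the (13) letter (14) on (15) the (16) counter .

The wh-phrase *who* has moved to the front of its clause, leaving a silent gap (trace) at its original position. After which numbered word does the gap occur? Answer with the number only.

9

Before movement: Mateo should try to maintain who must store the letter on the counter.
The filler 'who' is interpreted as the subject of the clause embedded under 'maintain'. Fronting leaves a gap immediately after 'maintain':
It was unclear who Mateo should try to maintain ___ must store the letter on the counter.
'maintain' is word 9.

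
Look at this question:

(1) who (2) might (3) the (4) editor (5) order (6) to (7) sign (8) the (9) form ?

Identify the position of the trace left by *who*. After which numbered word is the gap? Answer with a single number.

Pre-movement form: The editor might order who to sign the form.
'who' is the direct object of 'order'. Fronting leaves a gap immediately after 'order':
Who might the editor order ___ to sign the form?
'order' is word 5.

5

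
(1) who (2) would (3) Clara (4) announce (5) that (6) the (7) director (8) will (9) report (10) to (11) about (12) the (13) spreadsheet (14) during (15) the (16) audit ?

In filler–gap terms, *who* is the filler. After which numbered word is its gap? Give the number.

10

In situ: Clara would announce that the director will report to who about the spreadsheet during the audit.
'who' is the object of the preposition 'to'. It moves to the left edge, and the trace sits right after 'to':
Who would Clara announce that the director will report to ___ about the spreadsheet during the audit?
'to' is word 10.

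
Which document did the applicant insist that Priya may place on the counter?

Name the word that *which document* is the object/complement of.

place

Before movement: The applicant did insist that Priya may place which document on the counter.
'which document' functions as the direct object of 'place'. Fronting leaves a gap immediately after 'place':
Which document did the applicant insist that Priya may place ___ on the counter?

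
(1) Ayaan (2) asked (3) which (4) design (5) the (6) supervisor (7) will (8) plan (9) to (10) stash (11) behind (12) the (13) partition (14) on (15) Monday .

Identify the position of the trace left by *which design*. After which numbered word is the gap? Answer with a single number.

In situ: The supervisor will plan to stash which design behind the partition on Monday.
'which design' functions as the direct object of 'stash'. Fronting leaves a gap immediately after 'stash':
Ayaan asked which design the supervisor will plan to stash ___ behind the partition on Monday.
'stash' is word 10.

10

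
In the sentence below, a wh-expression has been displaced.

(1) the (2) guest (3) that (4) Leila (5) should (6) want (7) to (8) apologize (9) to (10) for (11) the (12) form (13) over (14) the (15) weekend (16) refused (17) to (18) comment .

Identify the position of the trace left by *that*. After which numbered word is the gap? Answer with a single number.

9

'that' functions as the object of the preposition 'to'. Wh-movement fronts it, leaving a gap right after 'to':
The guest that Leila should want to apologize to ___ for the form over the weekend refused to comment.
'to' is word 9.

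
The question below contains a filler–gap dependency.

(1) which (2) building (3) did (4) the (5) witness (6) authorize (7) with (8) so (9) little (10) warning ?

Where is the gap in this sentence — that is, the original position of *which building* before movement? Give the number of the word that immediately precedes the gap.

In situ: The witness did authorize which building with so little warning.
'which building' functions as the direct object of 'authorize'. It moves to the left edge, and the trace sits right after 'authorize':
Which building did the witness authorize ___ with so little warning?
'authorize' is word 6.

6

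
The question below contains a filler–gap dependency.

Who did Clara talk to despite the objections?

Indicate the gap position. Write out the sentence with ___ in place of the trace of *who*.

Who did Clara talk to ___ despite the objections?

In situ: Clara did talk to who despite the objections.
'who' is the object of the preposition 'to'. The gap is right after 'to'.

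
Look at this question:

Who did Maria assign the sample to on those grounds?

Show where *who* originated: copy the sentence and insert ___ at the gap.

Who did Maria assign the sample to ___ on those grounds?

In situ: Maria did assign the sample to who on those grounds.
'who' functions as the object of the preposition 'to' (recipient of 'assign'). The gap is right after 'to'.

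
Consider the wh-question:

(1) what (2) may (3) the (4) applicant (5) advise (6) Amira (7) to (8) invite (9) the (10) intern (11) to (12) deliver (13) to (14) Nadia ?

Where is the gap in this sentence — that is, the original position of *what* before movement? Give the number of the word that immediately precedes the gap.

12

Underlying clause: The applicant may advise Amira to invite the intern to deliver what to Nadia.
'what' functions as the direct object of 'deliver'. It moves to the left edge, and the trace sits right after 'deliver':
What may the applicant advise Amira to invite the intern to deliver ___ to Nadia?
'deliver' is word 12.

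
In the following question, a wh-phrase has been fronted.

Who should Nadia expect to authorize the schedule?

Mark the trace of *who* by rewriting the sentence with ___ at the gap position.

Who should Nadia expect ___ to authorize the schedule?

Before movement: Nadia should expect who to authorize the schedule.
'who' is the direct object of 'expect'. The gap is right after 'expect'.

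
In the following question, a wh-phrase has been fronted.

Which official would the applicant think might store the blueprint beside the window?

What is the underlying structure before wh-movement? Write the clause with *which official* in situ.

'which official' is the subject of the clause embedded under 'think'. It moves to the left edge, and the trace sits right after 'think':
Which official would the applicant think ___ might store the blueprint beside the window?

The applicant would think which official might store the blueprint beside the window.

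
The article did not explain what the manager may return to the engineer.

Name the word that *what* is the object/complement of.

return

Pre-movement form: The manager may return what to the engineer.
The filler 'what' is interpreted as the direct object of 'return'. Wh-movement fronts it, leaving a gap right after 'return':
The article did not explain what the manager may return ___ to the engineer.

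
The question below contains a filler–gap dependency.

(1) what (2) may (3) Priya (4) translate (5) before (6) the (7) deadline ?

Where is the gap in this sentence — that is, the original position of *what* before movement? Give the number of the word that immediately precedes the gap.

Pre-movement form: Priya may translate what before the deadline.
The filler 'what' is interpreted as the direct object of 'translate'. It moves to the left edge, and the trace sits right after 'translate':
What may Priya translate ___ before the deadline?
'translate' is word 4.

4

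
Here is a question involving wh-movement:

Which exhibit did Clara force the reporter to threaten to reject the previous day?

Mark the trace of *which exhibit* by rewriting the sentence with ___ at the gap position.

Underlying clause: Clara did force the reporter to threaten to reject which exhibit the previous day.
'which exhibit' functions as the direct object of 'reject'. The gap is right after 'reject'.

Which exhibit did Clara force the reporter to threaten to reject ___ the previous day?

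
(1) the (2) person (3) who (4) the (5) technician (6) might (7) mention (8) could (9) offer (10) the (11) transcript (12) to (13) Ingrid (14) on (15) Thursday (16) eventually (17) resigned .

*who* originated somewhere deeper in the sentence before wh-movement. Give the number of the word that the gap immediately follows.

7

The filler 'who' is interpreted as the subject of the clause embedded under 'mention'. Fronting leaves a gap immediately after 'mention':
The person who the technician might mention ___ could offer the transcript to Ingrid on Thursday eventually resigned.
'mention' is word 7.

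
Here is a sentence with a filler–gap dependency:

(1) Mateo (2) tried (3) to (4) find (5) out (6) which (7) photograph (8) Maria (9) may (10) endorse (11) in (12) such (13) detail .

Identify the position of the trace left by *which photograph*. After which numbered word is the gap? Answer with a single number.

10

Before movement: Maria may endorse which photograph in such detail.
'which photograph' functions as the direct object of 'endorse'. It moves to the left edge, and the trace sits right after 'endorse':
Mateo tried to find out which photograph Maria may endorse ___ in such detail.
'endorse' is word 10.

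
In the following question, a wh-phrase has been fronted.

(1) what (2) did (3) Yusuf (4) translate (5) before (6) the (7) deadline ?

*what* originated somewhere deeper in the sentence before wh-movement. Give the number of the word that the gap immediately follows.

In situ: Yusuf did translate what before the deadline.
'what' is the direct object of 'translate'. Fronting leaves a gap immediately after 'translate':
What did Yusuf translate ___ before the deadline?
'translate' is word 4.

4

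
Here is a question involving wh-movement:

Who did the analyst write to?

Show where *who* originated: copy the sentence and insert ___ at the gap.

Who did the analyst write to ___?

Underlying clause: The analyst did write to who.
'who' is the object of the preposition 'to'. The gap is right after 'to'.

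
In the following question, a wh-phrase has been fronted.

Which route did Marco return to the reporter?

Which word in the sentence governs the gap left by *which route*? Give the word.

return

Pre-movement form: Marco did return which route to the reporter.
The filler 'which route' is interpreted as the direct object of 'return'. Wh-movement fronts it, leaving a gap right after 'return':
Which route did Marco return ___ to the reporter?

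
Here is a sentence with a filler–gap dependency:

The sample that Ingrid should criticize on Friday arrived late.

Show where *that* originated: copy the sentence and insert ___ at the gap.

The sample that Ingrid should criticize ___ on Friday arrived late.

The filler 'that' is interpreted as the direct object of 'criticize'. The gap is right after 'criticize'.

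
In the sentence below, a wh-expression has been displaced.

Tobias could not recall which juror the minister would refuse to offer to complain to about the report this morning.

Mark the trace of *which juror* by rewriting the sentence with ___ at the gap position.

Tobias could not recall which juror the minister would refuse to offer to complain to ___ about the report this morning.

Underlying clause: The minister would refuse to offer to complain to which juror about the report this morning.
'which juror' functions as the object of the preposition 'to'. The gap is right after 'to'.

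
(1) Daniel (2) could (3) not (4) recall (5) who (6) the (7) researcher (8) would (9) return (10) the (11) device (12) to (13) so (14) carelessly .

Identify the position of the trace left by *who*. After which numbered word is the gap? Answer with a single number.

In situ: The researcher would return the device to who so carelessly.
'who' is the object of the preposition 'to' (recipient of 'return'). Wh-movement fronts it, leaving a gap right after 'to':
Daniel could not recall who the researcher would return the device to ___ so carelessly.
'to' is word 12.

12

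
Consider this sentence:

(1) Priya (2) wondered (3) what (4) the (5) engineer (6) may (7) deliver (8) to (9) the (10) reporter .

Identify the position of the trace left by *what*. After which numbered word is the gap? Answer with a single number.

7

Pre-movement form: The engineer may deliver what to the reporter.
'what' functions as the direct object of 'deliver'. It moves to the left edge, and the trace sits right after 'deliver':
Priya wondered what the engineer may deliver ___ to the reporter.
'deliver' is word 7.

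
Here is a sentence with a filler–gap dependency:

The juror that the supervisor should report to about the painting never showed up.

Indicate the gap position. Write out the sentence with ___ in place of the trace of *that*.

'that' functions as the object of the preposition 'to'. The gap is right after 'to'.

The juror that the supervisor should report to ___ about the painting never showed up.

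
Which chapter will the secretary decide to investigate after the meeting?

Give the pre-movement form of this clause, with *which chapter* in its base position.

The secretary will decide to investigate which chapter after the meeting.

'which chapter' is the direct object of 'investigate'. Fronting leaves a gap immediately after 'investigate':
Which chapter will the secretary decide to investigate ___ after the meeting?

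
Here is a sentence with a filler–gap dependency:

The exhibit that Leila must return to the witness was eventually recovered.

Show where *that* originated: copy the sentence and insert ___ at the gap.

The exhibit that Leila must return ___ to the witness was eventually recovered.

The filler 'that' is interpreted as the direct object of 'return'. The gap is right after 'return'.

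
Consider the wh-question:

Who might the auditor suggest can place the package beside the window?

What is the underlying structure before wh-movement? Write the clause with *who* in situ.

The auditor might suggest who can place the package beside the window.

'who' functions as the subject of the clause embedded under 'suggest'. Wh-movement fronts it, leaving a gap right after 'suggest':
Who might the auditor suggest ___ can place the package beside the window?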